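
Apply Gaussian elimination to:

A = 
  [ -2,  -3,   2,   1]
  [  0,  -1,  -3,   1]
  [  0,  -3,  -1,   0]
Row operations:
R3 → R3 - (3)·R2

Resulting echelon form:
REF = 
  [ -2,  -3,   2,   1]
  [  0,  -1,  -3,   1]
  [  0,   0,   8,  -3]

Rank = 3 (number of non-zero pivot rows).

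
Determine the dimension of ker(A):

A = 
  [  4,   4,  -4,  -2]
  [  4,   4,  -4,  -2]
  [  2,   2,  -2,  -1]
nullity(A) = 3

Row reduce:
R2 → R2 - (1)·R1
R3 → R3 - (1/2)·R1
REF = 
  [  4,   4,  -4,  -2]
  [  0,   0,   0,   0]
  [  0,   0,   0,   0]
Pivot columns: 1 → 1 pivot.
rank(A) = 1, so nullity(A) = 4 - 1 = 3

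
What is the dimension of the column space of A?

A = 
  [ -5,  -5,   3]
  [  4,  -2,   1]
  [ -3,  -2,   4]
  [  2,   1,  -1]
dim(Col(A)) = 3

Row reduce:
R2 → R2 + (4/5)·R1
R3 → R3 - (3/5)·R1
R4 → R4 + (2/5)·R1
R3 → R3 + (1/6)·R2
R4 → R4 - (1/6)·R2
R4 → R4 + (11/83)·R3
REF = 
  [   -5,    -5,     3]
  [    0,    -6,  17/5]
  [    0,     0, 83/30]
  [    0,     0,     0]
Pivot columns: 1, 2, 3 → 3 pivots.
dim(Col(A)) = number of pivot columns = 3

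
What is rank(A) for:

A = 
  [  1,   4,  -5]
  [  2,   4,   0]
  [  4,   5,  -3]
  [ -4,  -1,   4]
rank(A) = 3

Row reduce:
R2 → R2 - (2)·R1
R3 → R3 - (4)·R1
R4 → R4 + (4)·R1
R3 → R3 - (11/4)·R2
R4 → R4 + (15/4)·R2
R4 → R4 + (43/21)·R3
REF = 
  [    1,     4,    -5]
  [    0,    -4,    10]
  [    0,     0, -21/2]
  [    0,     0,     0]
Pivot columns: 1, 2, 3 → 3 pivots.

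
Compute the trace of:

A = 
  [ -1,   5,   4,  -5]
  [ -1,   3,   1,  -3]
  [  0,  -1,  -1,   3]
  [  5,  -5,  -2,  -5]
-4

tr(A) = -1 + 3 + -1 + -5 = -4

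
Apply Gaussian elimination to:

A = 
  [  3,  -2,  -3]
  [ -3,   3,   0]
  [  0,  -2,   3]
Row operations:
R2 → R2 + (1)·R1
R3 → R3 + (2)·R2

Resulting echelon form:
REF = 
  [  3,  -2,  -3]
  [  0,   1,  -3]
  [  0,   0,  -3]

Rank = 3 (number of non-zero pivot rows).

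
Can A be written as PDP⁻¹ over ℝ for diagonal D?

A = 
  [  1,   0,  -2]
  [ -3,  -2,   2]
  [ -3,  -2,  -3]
Yes

Characteristic polynomial: det(λI - A) = λ³ + 4λ² - λ - 10
Testing integer divisors of the constant term: p(-2) = 0, so (λ + 2) is a factor:
p(λ) = (λ + 2)(λ² + 2λ - 5)
λ² + 2λ - 5 = 0  ⇒  λ = (-2 ± √((2)² - 4·(-5)))/2 = (-2 ± √(24))/2
  = -1 + √6,  -1 - √6
Eigenvalues: -2, -1 + √6, -1 - √6  (≈ -2, 1.449, -3.449)
The two irrational eigenvalues are distinct (simple), so each has alg. mult. = geom. mult. = 1.
λ=-2: alg. mult. = 1, geom. mult. = 3 - rank(A - (-2)I) = 3 - 2 = 1
Sum of geometric multiplicities equals n, so A has n independent eigenvectors.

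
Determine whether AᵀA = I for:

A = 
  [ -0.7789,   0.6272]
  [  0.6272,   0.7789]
Yes

AᵀA = 
  [  1.0001,   0]
  [  0,   1.0001]
≈ I (equal to I up to the 4-dp rounding of the entries)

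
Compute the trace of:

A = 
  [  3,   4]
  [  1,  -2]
1

tr(A) = 3 + -2 = 1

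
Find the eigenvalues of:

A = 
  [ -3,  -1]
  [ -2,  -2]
λ = -1, -4

tr(A) = -5, det(A) = 4
Characteristic polynomial: λ² - tr(A)λ + det(A) = λ² + 5λ + 4
λ² + 5λ + 4 = (λ + 4)(λ + 1)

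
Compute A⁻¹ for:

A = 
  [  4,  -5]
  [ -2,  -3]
det(A) = (4)(-3) - (-5)(-2) = -22
For a 2×2 matrix, A⁻¹ = (1/det(A)) · [[d, -b], [-c, a]]
    = (-1/22) · [[-3, 5], [2, 4]]

A⁻¹ = 
  [ 3/22, -5/22]
  [-1/11, -2/11]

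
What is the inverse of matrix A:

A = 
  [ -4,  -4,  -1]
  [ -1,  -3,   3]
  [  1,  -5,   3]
det(A) = (-4)·((-3)(3) - (3)(-5)) - (-4)·((-1)(3) - (3)(1)) + (-1)·((-1)(-5) - (-3)(1))
  = (-4)(6) - (-4)(-6) + (-1)(8)
  = -56
det(A) = -56 ≠ 0, so A is invertible.

Cofactors Cᵢⱼ = (-1)ⁱ⁺ʲ·Mᵢⱼ:
C = 
  [  6,   6,   8]
  [ 17, -11, -24]
  [-15,  13,   8]

adj(A) = Cᵀ:
adj(A) = 
  [  6,  17, -15]
  [  6, -11,  13]
  [  8, -24,   8]

A⁻¹ = (-1/56) · adj(A):
A⁻¹ = 
  [ -3/28, -17/56,  15/56]
  [ -3/28,  11/56, -13/56]
  [  -1/7,    3/7,   -1/7]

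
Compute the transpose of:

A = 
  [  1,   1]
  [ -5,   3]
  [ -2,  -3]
Aᵀ = 
  [  1,  -5,  -2]
  [  1,   3,  -3]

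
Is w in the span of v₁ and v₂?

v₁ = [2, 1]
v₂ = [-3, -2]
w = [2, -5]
Yes

Form the augmented matrix and row-reduce:
[v₁|v₂|w] = 
  [  2,  -3,   2]
  [  1,  -2,  -5]
R2 → R2 - (1/2)·R1
REF = 
  [   2,   -3,    2]
  [   0, -1/2,   -6]

No row of the form [0 0 | nonzero], so the system is consistent. Back-substitution gives c₁ = 19, c₂ = 12: w = (19)·v₁ + (12)·v₂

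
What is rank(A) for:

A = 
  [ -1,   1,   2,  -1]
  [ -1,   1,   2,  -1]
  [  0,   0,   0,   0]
Row reduce:
R2 → R2 - (1)·R1
REF = 
  [ -1,   1,   2,  -1]
  [  0,   0,   0,   0]
  [  0,   0,   0,   0]
Pivot columns: 1 → 1 pivot.

rank(A) = 1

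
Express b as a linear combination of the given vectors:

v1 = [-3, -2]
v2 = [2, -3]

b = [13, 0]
c1 = -3, c2 = 2

b = -3·v1 + 2·v2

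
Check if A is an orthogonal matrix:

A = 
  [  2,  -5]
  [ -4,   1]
No

AᵀA = 
  [ 20, -14]
  [-14,  26]
≠ I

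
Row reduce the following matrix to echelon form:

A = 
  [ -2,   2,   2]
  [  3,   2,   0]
Row operations:
R2 → R2 + (3/2)·R1

Resulting echelon form:
REF = 
  [ -2,   2,   2]
  [  0,   5,   3]

Rank = 2 (number of non-zero pivot rows).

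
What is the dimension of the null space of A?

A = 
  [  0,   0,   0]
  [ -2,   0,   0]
nullity(A) = 2

Row reduce:
Swap R1 ↔ R2
REF = 
  [ -2,   0,   0]
  [  0,   0,   0]
Pivot columns: 1 → 1 pivot.
rank(A) = 1, so nullity(A) = 3 - 1 = 2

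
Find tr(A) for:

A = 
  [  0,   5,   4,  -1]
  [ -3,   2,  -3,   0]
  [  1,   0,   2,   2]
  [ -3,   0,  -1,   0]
4

tr(A) = 0 + 2 + 2 + 0 = 4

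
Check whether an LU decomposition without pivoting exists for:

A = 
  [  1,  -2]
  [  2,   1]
Yes.
A[1,1] = 1 ≠ 0, so Gaussian elimination proceeds without a row swap: multiplier ℓ₂₁ = (2)/(1) = 2, and U[2,2] = 1 - (2)(-2) = 5.
L = 
  [  1,   0]
  [  2,   1]
U = 
  [  1,  -2]
  [  0,   5]
Check row 2 of LU: [(2)(1), (2)(-2) + 5] = [2, 1] = row 2 of A ✓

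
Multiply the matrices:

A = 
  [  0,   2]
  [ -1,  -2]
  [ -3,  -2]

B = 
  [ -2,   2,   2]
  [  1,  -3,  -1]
A is 3×2 and B is 2×3, so AB is 3×3. Each entry is (row of A)·(column of B):
AB[1,1] = (0)(-2) + (2)(1) = 2
AB[1,2] = (0)(2) + (2)(-3) = -6
AB[1,3] = (0)(2) + (2)(-1) = -2
AB[2,1] = (-1)(-2) + (-2)(1) = 0
AB[2,2] = (-1)(2) + (-2)(-3) = 4
AB[2,3] = (-1)(2) + (-2)(-1) = 0
AB[3,1] = (-3)(-2) + (-2)(1) = 4
AB[3,2] = (-3)(2) + (-2)(-3) = 0
AB[3,3] = (-3)(2) + (-2)(-1) = -4

AB = 
  [  2,  -6,  -2]
  [  0,   4,   0]
  [  4,   0,  -4]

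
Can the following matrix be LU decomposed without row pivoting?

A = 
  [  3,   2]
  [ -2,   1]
Yes.
A[1,1] = 3 ≠ 0, so Gaussian elimination proceeds without a row swap: multiplier ℓ₂₁ = (-2)/(3) = -2/3, and U[2,2] = 1 - (-2/3)(2) = 7/3.
L = 
  [   1,    0]
  [-2/3,    1]
U = 
  [  3,   2]
  [  0, 7/3]
Check row 2 of LU: [(-2/3)(3), (-2/3)(2) + (7/3)] = [-2, 1] = row 2 of A ✓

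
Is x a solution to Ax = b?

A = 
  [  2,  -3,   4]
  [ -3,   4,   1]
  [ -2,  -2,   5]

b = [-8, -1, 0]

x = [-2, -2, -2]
No

Ax = [-6, -4, -2] ≠ b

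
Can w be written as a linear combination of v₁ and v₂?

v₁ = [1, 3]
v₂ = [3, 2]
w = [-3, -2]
Yes

Form the augmented matrix and row-reduce:
[v₁|v₂|w] = 
  [  1,   3,  -3]
  [  3,   2,  -2]
R2 → R2 - (3)·R1
REF = 
  [  1,   3,  -3]
  [  0,  -7,   7]

No row of the form [0 0 | nonzero], so the system is consistent. Back-substitution gives c₁ = 0, c₂ = -1: w = (0)·v₁ + (-1)·v₂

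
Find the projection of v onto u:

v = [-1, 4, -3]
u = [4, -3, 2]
proj_u(v) = [-88/29, 66/29, -44/29]

v·u = (-1)(4) + (4)(-3) + (-3)(2) = -22
u·u = (4)² + (-3)² + (2)² = 29
proj_u(v) = (v·u / u·u) × u = (-22/29) × u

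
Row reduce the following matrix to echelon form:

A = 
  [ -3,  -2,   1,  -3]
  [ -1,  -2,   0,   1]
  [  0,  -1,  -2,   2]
Row operations:
R2 → R2 - (1/3)·R1
R3 → R3 - (3/4)·R2

Resulting echelon form:
REF = 
  [  -3,   -2,    1,   -3]
  [   0, -4/3, -1/3,    2]
  [   0,    0, -7/4,  1/2]

Rank = 3 (number of non-zero pivot rows).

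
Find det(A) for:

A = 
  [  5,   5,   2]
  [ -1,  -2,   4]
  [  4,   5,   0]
-14

Cofactor expansion along row 1:
det(A) = (5)·((-2)(0) - (4)(5)) - (5)·((-1)(0) - (4)(4)) + (2)·((-1)(5) - (-2)(4))
  = (5)(-20) - (5)(-16) + (2)(3)
  = -14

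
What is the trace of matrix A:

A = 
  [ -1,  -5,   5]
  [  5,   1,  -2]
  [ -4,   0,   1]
1

tr(A) = -1 + 1 + 1 = 1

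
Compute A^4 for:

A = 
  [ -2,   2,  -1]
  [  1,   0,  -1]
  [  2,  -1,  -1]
A^4 = 
  [ 21, -16,   4]
  [-28,  21,  -4]
  [-48,  36,  -7]

A² = A·A:
A²[1,1] = (-2)(-2) + (2)(1) + (-1)(2) = 4
A²[1,2] = (-2)(2) + (2)(0) + (-1)(-1) = -3
A²[1,3] = (-2)(-1) + (2)(-1) + (-1)(-1) = 1
A²[2,1] = (1)(-2) + (0)(1) + (-1)(2) = -4
A²[2,2] = (1)(2) + (0)(0) + (-1)(-1) = 3
A²[2,3] = (1)(-1) + (0)(-1) + (-1)(-1) = 0
A²[3,1] = (2)(-2) + (-1)(1) + (-1)(2) = -7
A²[3,2] = (2)(2) + (-1)(0) + (-1)(-1) = 5
A²[3,3] = (2)(-1) + (-1)(-1) + (-1)(-1) = 0
A² = 
  [  4,  -3,   1]
  [ -4,   3,   0]
  [ -7,   5,   0]

A^3 = A^2·A:
A^3[1,1] = (4)(-2) + (-3)(1) + (1)(2) = -9
A^3[1,2] = (4)(2) + (-3)(0) + (1)(-1) = 7
A^3[1,3] = (4)(-1) + (-3)(-1) + (1)(-1) = -2
A^3[2,1] = (-4)(-2) + (3)(1) + (0)(2) = 11
A^3[2,2] = (-4)(2) + (3)(0) + (0)(-1) = -8
A^3[2,3] = (-4)(-1) + (3)(-1) + (0)(-1) = 1
A^3[3,1] = (-7)(-2) + (5)(1) + (0)(2) = 19
A^3[3,2] = (-7)(2) + (5)(0) + (0)(-1) = -14
A^3[3,3] = (-7)(-1) + (5)(-1) + (0)(-1) = 2
A^3 = 
  [ -9,   7,  -2]
  [ 11,  -8,   1]
  [ 19, -14,   2]

A^4 = A^3·A:
A^4[1,1] = (-9)(-2) + (7)(1) + (-2)(2) = 21
A^4[1,2] = (-9)(2) + (7)(0) + (-2)(-1) = -16
A^4[1,3] = (-9)(-1) + (7)(-1) + (-2)(-1) = 4
A^4[2,1] = (11)(-2) + (-8)(1) + (1)(2) = -28
A^4[2,2] = (11)(2) + (-8)(0) + (1)(-1) = 21
A^4[2,3] = (11)(-1) + (-8)(-1) + (1)(-1) = -4
A^4[3,1] = (19)(-2) + (-14)(1) + (2)(2) = -48
A^4[3,2] = (19)(2) + (-14)(0) + (2)(-1) = 36
A^4[3,3] = (19)(-1) + (-14)(-1) + (2)(-1) = -7
A^4 = 
  [ 21, -16,   4]
  [-28,  21,  -4]
  [-48,  36,  -7]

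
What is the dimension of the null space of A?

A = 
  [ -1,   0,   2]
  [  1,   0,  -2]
nullity(A) = 2

Row reduce:
R2 → R2 + (1)·R1
REF = 
  [ -1,   0,   2]
  [  0,   0,   0]
Pivot columns: 1 → 1 pivot.
rank(A) = 1, so nullity(A) = 3 - 1 = 2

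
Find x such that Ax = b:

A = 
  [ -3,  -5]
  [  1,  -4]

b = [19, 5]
Row reduce the augmented matrix [A|b]:
R2 → R2 + (1/3)·R1
REF = 
  [   -3,    -5,    19]
  [    0, -17/3,  34/3]

Back-substitution:
x₂ = (34/3) / (-17/3) = -2
x₁ = (19 - (-5)(-2)) / (-3) = -3

x = [-3, -2]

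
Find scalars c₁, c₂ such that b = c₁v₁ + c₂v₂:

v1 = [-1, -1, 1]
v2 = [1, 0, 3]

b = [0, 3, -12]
c1 = -3, c2 = -3

b = -3·v1 + -3·v2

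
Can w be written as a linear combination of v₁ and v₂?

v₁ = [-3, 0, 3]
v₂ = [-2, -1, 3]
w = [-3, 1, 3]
No

Form the augmented matrix and row-reduce:
[v₁|v₂|w] = 
  [ -3,  -2,  -3]
  [  0,  -1,   1]
  [  3,   3,   3]
R3 → R3 + (1)·R1
R3 → R3 + (1)·R2
REF = 
  [ -3,  -2,  -3]
  [  0,  -1,   1]
  [  0,   0,   1]

Row 3 reads [0 0 | 1], i.e. 0 = 1, so the system is inconsistent and w ∉ span{v₁, v₂}.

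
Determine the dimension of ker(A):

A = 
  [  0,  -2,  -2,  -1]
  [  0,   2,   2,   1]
nullity(A) = 3

Row reduce:
R2 → R2 + (1)·R1
REF = 
  [  0,  -2,  -2,  -1]
  [  0,   0,   0,   0]
Pivot columns: 2 → 1 pivot.
rank(A) = 1, so nullity(A) = 4 - 1 = 3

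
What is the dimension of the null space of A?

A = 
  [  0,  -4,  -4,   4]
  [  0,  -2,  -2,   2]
nullity(A) = 3

Row reduce:
R2 → R2 - (1/2)·R1
REF = 
  [  0,  -4,  -4,   4]
  [  0,   0,   0,   0]
Pivot columns: 2 → 1 pivot.
rank(A) = 1, so nullity(A) = 4 - 1 = 3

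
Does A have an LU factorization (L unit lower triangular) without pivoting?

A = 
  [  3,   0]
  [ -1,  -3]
Yes.
A[1,1] = 3 ≠ 0, so Gaussian elimination proceeds without a row swap: multiplier ℓ₂₁ = (-1)/(3) = -1/3, and U[2,2] = -3 - (-1/3)(0) = -3.
L = 
  [   1,    0]
  [-1/3,    1]
U = 
  [  3,   0]
  [  0,  -3]
Check row 2 of LU: [(-1/3)(3), (-1/3)(0) + (-3)] = [-1, -3] = row 2 of A ✓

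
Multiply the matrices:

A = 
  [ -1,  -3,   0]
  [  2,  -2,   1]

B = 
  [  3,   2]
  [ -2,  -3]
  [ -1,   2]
A is 2×3 and B is 3×2, so AB is 2×2. Each entry is (row of A)·(column of B):
AB[1,1] = (-1)(3) + (-3)(-2) + (0)(-1) = 3
AB[1,2] = (-1)(2) + (-3)(-3) + (0)(2) = 7
AB[2,1] = (2)(3) + (-2)(-2) + (1)(-1) = 9
AB[2,2] = (2)(2) + (-2)(-3) + (1)(2) = 12

AB = 
  [  3,   7]
  [  9,  12]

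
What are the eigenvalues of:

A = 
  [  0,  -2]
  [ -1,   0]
λ = √2, -√2  (≈ 1.414, -1.414)

tr(A) = 0, det(A) = -2
Characteristic polynomial: λ² - tr(A)λ + det(A) = λ² - 2
λ² - 2 = 0  ⇒  λ = (0 ± √((0)² - 4·(-2)))/2 = (0 ± √(8))/2
  = √2,  -√2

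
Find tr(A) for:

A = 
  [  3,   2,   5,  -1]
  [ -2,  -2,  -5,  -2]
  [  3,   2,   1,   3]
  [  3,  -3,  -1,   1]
3

tr(A) = 3 + -2 + 1 + 1 = 3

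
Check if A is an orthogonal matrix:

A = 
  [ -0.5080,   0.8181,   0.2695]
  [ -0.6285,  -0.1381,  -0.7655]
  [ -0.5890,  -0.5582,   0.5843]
Yes

AᵀA = 
  [  1,   0,   0.0001]
  [  0,   0.9999,   0]
  [  0.0001,   0,   1]
≈ I (equal to I up to the 4-dp rounding of the entries)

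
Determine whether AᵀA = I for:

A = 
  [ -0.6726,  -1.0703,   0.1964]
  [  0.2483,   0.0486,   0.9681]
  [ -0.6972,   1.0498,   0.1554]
No

AᵀA = 
  [  1.0001,   0,  -0.0001]
  [  0,   2.2500,   0]
  [ -0.0001,   0,   0.9999]
≠ I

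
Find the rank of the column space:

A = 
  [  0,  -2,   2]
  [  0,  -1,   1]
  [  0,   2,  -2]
dim(Col(A)) = 1

Row reduce:
R2 → R2 - (1/2)·R1
R3 → R3 + (1)·R1
REF = 
  [  0,  -2,   2]
  [  0,   0,   0]
  [  0,   0,   0]
Pivot columns: 2 → 1 pivot.
dim(Col(A)) = number of pivot columns = 1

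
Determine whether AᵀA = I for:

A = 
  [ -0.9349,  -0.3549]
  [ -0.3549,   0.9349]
Yes

AᵀA = 
  [  1,   0]
  [  0,   1]
≈ I (equal to I up to the 4-dp rounding of the entries)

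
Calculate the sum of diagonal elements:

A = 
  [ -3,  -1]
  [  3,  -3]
-6

tr(A) = -3 + -3 = -6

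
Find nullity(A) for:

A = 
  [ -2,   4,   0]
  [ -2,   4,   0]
nullity(A) = 2

Row reduce:
R2 → R2 - (1)·R1
REF = 
  [ -2,   4,   0]
  [  0,   0,   0]
Pivot columns: 1 → 1 pivot.
rank(A) = 1, so nullity(A) = 3 - 1 = 2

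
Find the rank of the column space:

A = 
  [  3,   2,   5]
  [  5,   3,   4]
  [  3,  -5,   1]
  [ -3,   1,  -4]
Row reduce:
R2 → R2 - (5/3)·R1
R3 → R3 - (1)·R1
R4 → R4 + (1)·R1
R3 → R3 - (21)·R2
R4 → R4 + (9)·R2
R4 → R4 + (38/87)·R3
REF = 
  [    3,     2,     5]
  [    0,  -1/3, -13/3]
  [    0,     0,    87]
  [    0,     0,     0]
Pivot columns: 1, 2, 3 → 3 pivots.
dim(Col(A)) = number of pivot columns = 3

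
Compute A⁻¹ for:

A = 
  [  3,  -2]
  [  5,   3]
det(A) = (3)(3) - (-2)(5) = 19
For a 2×2 matrix, A⁻¹ = (1/det(A)) · [[d, -b], [-c, a]]
    = (1/19) · [[3, 2], [-5, 3]]

A⁻¹ = 
  [ 3/19,  2/19]
  [-5/19,  3/19]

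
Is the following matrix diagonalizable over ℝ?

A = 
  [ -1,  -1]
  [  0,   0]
Yes

tr(A) = -1, det(A) = 0
Characteristic polynomial: λ² - tr(A)λ + det(A) = λ² + λ
λ² + λ = λ(λ + 1)
Eigenvalues: 0, -1
λ=-1: alg. mult. = 1, geom. mult. = 2 - rank(A - (-1)I) = 2 - 1 = 1
λ=0: alg. mult. = 1, geom. mult. = 2 - rank(A - (0)I) = 2 - 1 = 1
Sum of geometric multiplicities equals n, so A has n independent eigenvectors.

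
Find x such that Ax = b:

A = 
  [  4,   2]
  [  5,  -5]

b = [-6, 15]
x = [0, -3]

Row reduce the augmented matrix [A|b]:
R2 → R2 - (5/4)·R1
REF = 
  [    4,     2,    -6]
  [    0, -15/2,  45/2]

Back-substitution:
x₂ = (45/2) / (-15/2) = -3
x₁ = (-6 - (2)(-3)) / 4 = 0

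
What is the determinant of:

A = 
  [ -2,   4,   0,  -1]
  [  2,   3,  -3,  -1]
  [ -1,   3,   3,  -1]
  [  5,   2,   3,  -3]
Cofactor expansion along row 1: det(A) = a₁₁M₁₁ - a₁₂M₁₂ + a₁₃M₁₃ - a₁₄M₁₄

M₁₁ = det[[3, -3, -1]; [3, 3, -1]; [2, 3, -3]]
  = (3)·((3)(-3) - (-1)(3)) - (-3)·((3)(-3) - (-1)(2)) + (-1)·((3)(3) - (3)(2))
  = (3)(-6) - (-3)(-7) + (-1)(3)
  = -42
M₁₂ = det[[2, -3, -1]; [-1, 3, -1]; [5, 3, -3]]
  = (2)·((3)(-3) - (-1)(3)) - (-3)·((-1)(-3) - (-1)(5)) + (-1)·((-1)(3) - (3)(5))
  = (2)(-6) - (-3)(8) + (-1)(-18)
  = 30
M₁₃ = det[[2, 3, -1]; [-1, 3, -1]; [5, 2, -3]]
  = (2)·((3)(-3) - (-1)(2)) - (3)·((-1)(-3) - (-1)(5)) + (-1)·((-1)(2) - (3)(5))
  = (2)(-7) - (3)(8) + (-1)(-17)
  = -21
M₁₄ = det[[2, 3, -3]; [-1, 3, 3]; [5, 2, 3]]
  = (2)·((3)(3) - (3)(2)) - (3)·((-1)(3) - (3)(5)) + (-3)·((-1)(2) - (3)(5))
  = (2)(3) - (3)(-18) + (-3)(-17)
  = 111

det(A) = (-2)(-42) - (4)(30) + (0)(-21) - (-1)(111) = 75

det(A) = 75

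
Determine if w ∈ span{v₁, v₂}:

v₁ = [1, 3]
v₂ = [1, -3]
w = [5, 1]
Yes

Form the augmented matrix and row-reduce:
[v₁|v₂|w] = 
  [  1,   1,   5]
  [  3,  -3,   1]
R2 → R2 - (3)·R1
REF = 
  [  1,   1,   5]
  [  0,  -6, -14]

No row of the form [0 0 | nonzero], so the system is consistent. Back-substitution gives c₁ = 8/3, c₂ = 7/3: w = (8/3)·v₁ + (7/3)·v₂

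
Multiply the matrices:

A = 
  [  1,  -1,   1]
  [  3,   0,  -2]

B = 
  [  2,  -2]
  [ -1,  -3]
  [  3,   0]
AB = 
  [  6,   1]
  [  0,  -6]

A is 2×3 and B is 3×2, so AB is 2×2. Each entry is (row of A)·(column of B):
AB[1,1] = (1)(2) + (-1)(-1) + (1)(3) = 6
AB[1,2] = (1)(-2) + (-1)(-3) + (1)(0) = 1
AB[2,1] = (3)(2) + (0)(-1) + (-2)(3) = 0
AB[2,2] = (3)(-2) + (0)(-3) + (-2)(0) = -6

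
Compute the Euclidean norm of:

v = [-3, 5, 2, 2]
6.481

||v||₂ = √((-3)² + (5)² + (2)² + (2)²) = √42 = 6.481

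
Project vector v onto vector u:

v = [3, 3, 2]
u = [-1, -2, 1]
v·u = (3)(-1) + (3)(-2) + (2)(1) = -7
u·u = (-1)² + (-2)² + (1)² = 6
proj_u(v) = (v·u / u·u) × u = (-7/6) × u

proj_u(v) = [7/6, 7/3, -7/6]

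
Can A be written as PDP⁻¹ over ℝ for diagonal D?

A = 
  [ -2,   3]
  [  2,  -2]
Yes

tr(A) = -4, det(A) = -2
Characteristic polynomial: λ² - tr(A)λ + det(A) = λ² + 4λ - 2
λ² + 4λ - 2 = 0  ⇒  λ = (-4 ± √((4)² - 4·(-2)))/2 = (-4 ± √(24))/2
  = -2 + √6,  -2 - √6
Eigenvalues: -2 + √6, -2 - √6  (≈ 0.4495, -4.449)
The two irrational eigenvalues are distinct (simple), so each has alg. mult. = geom. mult. = 1.
Sum of geometric multiplicities equals n, so A has n independent eigenvectors.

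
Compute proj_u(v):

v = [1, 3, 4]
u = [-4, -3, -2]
v·u = (1)(-4) + (3)(-3) + (4)(-2) = -21
u·u = (-4)² + (-3)² + (-2)² = 29
proj_u(v) = (v·u / u·u) × u = (-21/29) × u

proj_u(v) = [84/29, 63/29, 42/29]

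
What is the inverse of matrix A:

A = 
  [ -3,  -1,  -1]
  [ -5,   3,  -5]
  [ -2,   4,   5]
det(A) = (-3)·((3)(5) - (-5)(4)) - (-1)·((-5)(5) - (-5)(-2)) + (-1)·((-5)(4) - (3)(-2))
  = (-3)(35) - (-1)(-35) + (-1)(-14)
  = -126
det(A) = -126 ≠ 0, so A is invertible.

Cofactors Cᵢⱼ = (-1)ⁱ⁺ʲ·Mᵢⱼ:
C = 
  [ 35,  35, -14]
  [  1, -17,  14]
  [  8, -10, -14]

adj(A) = Cᵀ:
adj(A) = 
  [ 35,   1,   8]
  [ 35, -17, -10]
  [-14,  14, -14]

A⁻¹ = (-1/126) · adj(A):
A⁻¹ = 
  [ -5/18, -1/126,  -4/63]
  [ -5/18, 17/126,   5/63]
  [   1/9,   -1/9,    1/9]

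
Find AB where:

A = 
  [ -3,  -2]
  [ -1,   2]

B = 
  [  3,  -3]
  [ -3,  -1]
A is 2×2 and B is 2×2, so AB is 2×2. Each entry is (row of A)·(column of B):
AB[1,1] = (-3)(3) + (-2)(-3) = -3
AB[1,2] = (-3)(-3) + (-2)(-1) = 11
AB[2,1] = (-1)(3) + (2)(-3) = -9
AB[2,2] = (-1)(-3) + (2)(-1) = 1

AB = 
  [ -3,  11]
  [ -9,   1]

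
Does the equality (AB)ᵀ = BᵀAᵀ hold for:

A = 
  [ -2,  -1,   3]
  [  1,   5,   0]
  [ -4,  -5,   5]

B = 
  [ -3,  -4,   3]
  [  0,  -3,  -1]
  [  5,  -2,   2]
Yes

(AB)ᵀ = 
  [ 21,  -3,  37]
  [  5, -19,  21]
  [  1,  -2,   3]

BᵀAᵀ = 
  [ 21,  -3,  37]
  [  5, -19,  21]
  [  1,  -2,   3]

Both sides are equal — this is the standard identity (AB)ᵀ = BᵀAᵀ, which holds for all A, B.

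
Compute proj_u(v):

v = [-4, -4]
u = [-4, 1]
v·u = (-4)(-4) + (-4)(1) = 12
u·u = (-4)² + (1)² = 17
proj_u(v) = (v·u / u·u) × u = (12/17) × u

proj_u(v) = [-48/17, 12/17]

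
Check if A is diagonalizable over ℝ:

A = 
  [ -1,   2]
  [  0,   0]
Yes

tr(A) = -1, det(A) = 0
Characteristic polynomial: λ² - tr(A)λ + det(A) = λ² + λ
λ² + λ = λ(λ + 1)
Eigenvalues: 0, -1
λ=-1: alg. mult. = 1, geom. mult. = 2 - rank(A - (-1)I) = 2 - 1 = 1
λ=0: alg. mult. = 1, geom. mult. = 2 - rank(A - (0)I) = 2 - 1 = 1
Sum of geometric multiplicities equals n, so A has n independent eigenvectors.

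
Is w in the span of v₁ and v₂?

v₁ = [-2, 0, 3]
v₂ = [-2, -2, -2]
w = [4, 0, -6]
Yes

Form the augmented matrix and row-reduce:
[v₁|v₂|w] = 
  [ -2,  -2,   4]
  [  0,  -2,   0]
  [  3,  -2,  -6]
R3 → R3 + (3/2)·R1
R3 → R3 - (5/2)·R2
REF = 
  [ -2,  -2,   4]
  [  0,  -2,   0]
  [  0,   0,   0]

No row of the form [0 0 | nonzero], so the system is consistent. Back-substitution gives c₁ = -2, c₂ = 0: w = (-2)·v₁ + (0)·v₂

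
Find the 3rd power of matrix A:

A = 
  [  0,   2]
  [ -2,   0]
A^3 = 
  [  0,  -8]
  [  8,   0]

A² = A·A:
A²[1,1] = (0)(0) + (2)(-2) = -4
A²[1,2] = (0)(2) + (2)(0) = 0
A²[2,1] = (-2)(0) + (0)(-2) = 0
A²[2,2] = (-2)(2) + (0)(0) = -4
A² = 
  [ -4,   0]
  [  0,  -4]

A^3 = A^2·A:
A^3[1,1] = (-4)(0) + (0)(-2) = 0
A^3[1,2] = (-4)(2) + (0)(0) = -8
A^3[2,1] = (0)(0) + (-4)(-2) = 8
A^3[2,2] = (0)(2) + (-4)(0) = 0
A^3 = 
  [  0,  -8]
  [  8,   0]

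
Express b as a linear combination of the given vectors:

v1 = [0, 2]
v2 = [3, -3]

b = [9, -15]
c1 = -3, c2 = 3

b = -3·v1 + 3·v2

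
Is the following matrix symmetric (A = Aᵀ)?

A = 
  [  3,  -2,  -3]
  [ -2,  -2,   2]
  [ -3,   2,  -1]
Yes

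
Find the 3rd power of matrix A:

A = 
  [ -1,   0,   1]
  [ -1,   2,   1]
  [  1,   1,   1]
A² = A·A:
A²[1,1] = (-1)(-1) + (0)(-1) + (1)(1) = 2
A²[1,2] = (-1)(0) + (0)(2) + (1)(1) = 1
A²[1,3] = (-1)(1) + (0)(1) + (1)(1) = 0
A²[2,1] = (-1)(-1) + (2)(-1) + (1)(1) = 0
A²[2,2] = (-1)(0) + (2)(2) + (1)(1) = 5
A²[2,3] = (-1)(1) + (2)(1) + (1)(1) = 2
A²[3,1] = (1)(-1) + (1)(-1) + (1)(1) = -1
A²[3,2] = (1)(0) + (1)(2) + (1)(1) = 3
A²[3,3] = (1)(1) + (1)(1) + (1)(1) = 3
A² = 
  [  2,   1,   0]
  [  0,   5,   2]
  [ -1,   3,   3]

A^3 = A^2·A:
A^3[1,1] = (2)(-1) + (1)(-1) + (0)(1) = -3
A^3[1,2] = (2)(0) + (1)(2) + (0)(1) = 2
A^3[1,3] = (2)(1) + (1)(1) + (0)(1) = 3
A^3[2,1] = (0)(-1) + (5)(-1) + (2)(1) = -3
A^3[2,2] = (0)(0) + (5)(2) + (2)(1) = 12
A^3[2,3] = (0)(1) + (5)(1) + (2)(1) = 7
A^3[3,1] = (-1)(-1) + (3)(-1) + (3)(1) = 1
A^3[3,2] = (-1)(0) + (3)(2) + (3)(1) = 9
A^3[3,3] = (-1)(1) + (3)(1) + (3)(1) = 5
A^3 = 
  [ -3,   2,   3]
  [ -3,  12,   7]
  [  1,   9,   5]

Therefore
A^3 = 
  [ -3,   2,   3]
  [ -3,  12,   7]
  [  1,   9,   5]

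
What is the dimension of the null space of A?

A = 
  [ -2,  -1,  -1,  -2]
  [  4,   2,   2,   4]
nullity(A) = 3

Row reduce:
R2 → R2 + (2)·R1
REF = 
  [ -2,  -1,  -1,  -2]
  [  0,   0,   0,   0]
Pivot columns: 1 → 1 pivot.
rank(A) = 1, so nullity(A) = 4 - 1 = 3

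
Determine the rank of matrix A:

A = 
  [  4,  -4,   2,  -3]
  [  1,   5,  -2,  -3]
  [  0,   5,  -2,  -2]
Row reduce:
R2 → R2 - (1/4)·R1
R3 → R3 - (5/6)·R2
REF = 
  [   4,   -4,    2,   -3]
  [   0,    6, -5/2, -9/4]
  [   0,    0, 1/12, -1/8]
Pivot columns: 1, 2, 3 → 3 pivots.

rank(A) = 3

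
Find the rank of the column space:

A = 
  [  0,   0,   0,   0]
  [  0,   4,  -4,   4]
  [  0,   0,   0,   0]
dim(Col(A)) = 1

Row reduce:
Swap R1 ↔ R2
REF = 
  [  0,   4,  -4,   4]
  [  0,   0,   0,   0]
  [  0,   0,   0,   0]
Pivot columns: 2 → 1 pivot.
dim(Col(A)) = number of pivot columns = 1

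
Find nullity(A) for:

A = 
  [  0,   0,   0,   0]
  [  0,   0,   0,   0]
nullity(A) = 4

Row reduce:
(no row operations needed)
REF = 
  [  0,   0,   0,   0]
  [  0,   0,   0,   0]
Pivot columns: none → 0 pivots.
rank(A) = 0, so nullity(A) = 4 - 0 = 4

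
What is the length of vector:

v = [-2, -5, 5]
7.348

||v||₂ = √((-2)² + (-5)² + (5)²) = √54 = 7.348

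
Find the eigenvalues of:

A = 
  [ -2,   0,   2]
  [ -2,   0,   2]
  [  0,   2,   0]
λ = 0, -1 + √5, -1 - √5  (≈ 0, 1.236, -3.236)

Characteristic polynomial: det(λI - A) = λ³ + 2λ² - 4λ
The constant term is 0, so λ = 0 is a root: p(λ) = λ(λ² + 2λ - 4)
λ² + 2λ - 4 = 0  ⇒  λ = (-2 ± √((2)² - 4·(-4)))/2 = (-2 ± √(20))/2
  = -1 + √5,  -1 - √5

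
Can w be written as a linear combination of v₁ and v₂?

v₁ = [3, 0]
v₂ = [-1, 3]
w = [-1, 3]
Yes

Form the augmented matrix and row-reduce:
[v₁|v₂|w] = 
  [  3,  -1,  -1]
  [  0,   3,   3]
(already in echelon form — no row operations needed)

No row of the form [0 0 | nonzero], so the system is consistent. Back-substitution gives c₁ = 0, c₂ = 1: w = (0)·v₁ + (1)·v₂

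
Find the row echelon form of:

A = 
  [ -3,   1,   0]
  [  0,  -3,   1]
Row operations:
No row operations needed (already in echelon form).

Resulting echelon form:
REF = 
  [ -3,   1,   0]
  [  0,  -3,   1]

Rank = 2 (number of non-zero pivot rows).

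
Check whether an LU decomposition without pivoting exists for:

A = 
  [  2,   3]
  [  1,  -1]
Yes.
A[1,1] = 2 ≠ 0, so Gaussian elimination proceeds without a row swap: multiplier ℓ₂₁ = (1)/(2) = 1/2, and U[2,2] = -1 - (1/2)(3) = -5/2.
L = 
  [  1,   0]
  [1/2,   1]
U = 
  [   2,    3]
  [   0, -5/2]
Check row 2 of LU: [(1/2)(2), (1/2)(3) + (-5/2)] = [1, -1] = row 2 of A ✓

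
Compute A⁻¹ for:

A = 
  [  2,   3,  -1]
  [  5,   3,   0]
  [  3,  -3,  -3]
det(A) = (2)·((3)(-3) - (0)(-3)) - (3)·((5)(-3) - (0)(3)) + (-1)·((5)(-3) - (3)(3))
  = (2)(-9) - (3)(-15) + (-1)(-24)
  = 51
det(A) = 51 ≠ 0, so A is invertible.

Cofactors Cᵢⱼ = (-1)ⁱ⁺ʲ·Mᵢⱼ:
C = 
  [ -9,  15, -24]
  [ 12,  -3,  15]
  [  3,  -5,  -9]

adj(A) = Cᵀ:
adj(A) = 
  [ -9,  12,   3]
  [ 15,  -3,  -5]
  [-24,  15,  -9]

A⁻¹ = (1/51) · adj(A):
A⁻¹ = 
  [-3/17,  4/17,  1/17]
  [ 5/17, -1/17, -5/51]
  [-8/17,  5/17, -3/17]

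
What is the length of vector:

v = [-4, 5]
6.403

||v||₂ = √((-4)² + (5)²) = √41 = 6.403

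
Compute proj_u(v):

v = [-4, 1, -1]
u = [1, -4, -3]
proj_u(v) = [-5/26, 10/13, 15/26]

v·u = (-4)(1) + (1)(-4) + (-1)(-3) = -5
u·u = (1)² + (-4)² + (-3)² = 26
proj_u(v) = (v·u / u·u) × u = (-5/26) × u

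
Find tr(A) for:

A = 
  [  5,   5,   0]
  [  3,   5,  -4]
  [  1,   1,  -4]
6

tr(A) = 5 + 5 + -4 = 6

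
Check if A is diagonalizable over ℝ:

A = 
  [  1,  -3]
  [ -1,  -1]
Yes

tr(A) = 0, det(A) = -4
Characteristic polynomial: λ² - tr(A)λ + det(A) = λ² - 4
λ² - 4 = (λ + 2)(λ - 2)
Eigenvalues: 2, -2
λ=-2: alg. mult. = 1, geom. mult. = 2 - rank(A - (-2)I) = 2 - 1 = 1
λ=2: alg. mult. = 1, geom. mult. = 2 - rank(A - (2)I) = 2 - 1 = 1
Sum of geometric multiplicities equals n, so A has n independent eigenvectors.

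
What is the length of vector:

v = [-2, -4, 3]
5.385

||v||₂ = √((-2)² + (-4)² + (3)²) = √29 = 5.385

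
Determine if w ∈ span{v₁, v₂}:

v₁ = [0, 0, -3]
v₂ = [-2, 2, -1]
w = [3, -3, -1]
Yes

Form the augmented matrix and row-reduce:
[v₁|v₂|w] = 
  [  0,  -2,   3]
  [  0,   2,  -3]
  [ -3,  -1,  -1]
Swap R1 ↔ R3
R3 → R3 + (1)·R2
REF = 
  [ -3,  -1,  -1]
  [  0,   2,  -3]
  [  0,   0,   0]

No row of the form [0 0 | nonzero], so the system is consistent. Back-substitution gives c₁ = 5/6, c₂ = -3/2: w = (5/6)·v₁ + (-3/2)·v₂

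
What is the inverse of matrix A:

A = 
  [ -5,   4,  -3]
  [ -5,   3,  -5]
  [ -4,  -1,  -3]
det(A) = (-5)·((3)(-3) - (-5)(-1)) - (4)·((-5)(-3) - (-5)(-4)) + (-3)·((-5)(-1) - (3)(-4))
  = (-5)(-14) - (4)(-5) + (-3)(17)
  = 39
det(A) = 39 ≠ 0, so A is invertible.

Cofactors Cᵢⱼ = (-1)ⁱ⁺ʲ·Mᵢⱼ:
C = 
  [-14,   5,  17]
  [ 15,   3, -21]
  [-11, -10,   5]

adj(A) = Cᵀ:
adj(A) = 
  [-14,  15, -11]
  [  5,   3, -10]
  [ 17, -21,   5]

A⁻¹ = (1/39) · adj(A):
A⁻¹ = 
  [-14/39,   5/13, -11/39]
  [  5/39,   1/13, -10/39]
  [ 17/39,  -7/13,   5/39]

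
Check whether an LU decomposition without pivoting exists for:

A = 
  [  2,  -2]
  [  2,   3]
Yes.
A[1,1] = 2 ≠ 0, so Gaussian elimination proceeds without a row swap: multiplier ℓ₂₁ = (2)/(2) = 1, and U[2,2] = 3 - (1)(-2) = 5.
L = 
  [  1,   0]
  [  1,   1]
U = 
  [  2,  -2]
  [  0,   5]
Check row 2 of LU: [(1)(2), (1)(-2) + 5] = [2, 3] = row 2 of A ✓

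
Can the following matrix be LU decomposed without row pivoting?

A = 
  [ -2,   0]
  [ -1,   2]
Yes.
A[1,1] = -2 ≠ 0, so Gaussian elimination proceeds without a row swap: multiplier ℓ₂₁ = (-1)/(-2) = 1/2, and U[2,2] = 2 - (1/2)(0) = 2.
L = 
  [  1,   0]
  [1/2,   1]
U = 
  [ -2,   0]
  [  0,   2]
Check row 2 of LU: [(1/2)(-2), (1/2)(0) + 2] = [-1, 2] = row 2 of A ✓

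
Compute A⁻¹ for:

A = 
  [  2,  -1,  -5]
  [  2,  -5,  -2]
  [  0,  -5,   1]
det(A) = (2)·((-5)(1) - (-2)(-5)) - (-1)·((2)(1) - (-2)(0)) + (-5)·((2)(-5) - (-5)(0))
  = (2)(-15) - (-1)(2) + (-5)(-10)
  = 22
det(A) = 22 ≠ 0, so A is invertible.

Cofactors Cᵢⱼ = (-1)ⁱ⁺ʲ·Mᵢⱼ:
C = 
  [-15,  -2, -10]
  [ 26,   2,  10]
  [-23,  -6,  -8]

adj(A) = Cᵀ:
adj(A) = 
  [-15,  26, -23]
  [ -2,   2,  -6]
  [-10,  10,  -8]

A⁻¹ = (1/22) · adj(A):
A⁻¹ = 
  [-15/22,  13/11, -23/22]
  [ -1/11,   1/11,  -3/11]
  [ -5/11,   5/11,  -4/11]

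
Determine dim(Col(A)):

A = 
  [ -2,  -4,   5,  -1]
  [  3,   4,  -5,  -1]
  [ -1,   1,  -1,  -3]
Row reduce:
R2 → R2 + (3/2)·R1
R3 → R3 - (1/2)·R1
R3 → R3 + (3/2)·R2
REF = 
  [   -2,    -4,     5,    -1]
  [    0,    -2,   5/2,  -5/2]
  [    0,     0,   1/4, -25/4]
Pivot columns: 1, 2, 3 → 3 pivots.
dim(Col(A)) = number of pivot columns = 3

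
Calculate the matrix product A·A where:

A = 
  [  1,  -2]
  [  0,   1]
A² = A·A:
A²[1,1] = (1)(1) + (-2)(0) = 1
A²[1,2] = (1)(-2) + (-2)(1) = -4
A²[2,1] = (0)(1) + (1)(0) = 0
A²[2,2] = (0)(-2) + (1)(1) = 1
A² = 
  [  1,  -4]
  [  0,   1]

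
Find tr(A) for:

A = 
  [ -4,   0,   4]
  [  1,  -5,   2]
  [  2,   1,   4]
-5

tr(A) = -4 + -5 + 4 = -5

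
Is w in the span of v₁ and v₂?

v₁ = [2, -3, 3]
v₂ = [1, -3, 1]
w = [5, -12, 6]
Yes

Form the augmented matrix and row-reduce:
[v₁|v₂|w] = 
  [  2,   1,   5]
  [ -3,  -3, -12]
  [  3,   1,   6]
R2 → R2 + (3/2)·R1
R3 → R3 - (3/2)·R1
R3 → R3 - (1/3)·R2
REF = 
  [   2,    1,    5]
  [   0, -3/2, -9/2]
  [   0,    0,    0]

No row of the form [0 0 | nonzero], so the system is consistent. Back-substitution gives c₁ = 1, c₂ = 3: w = (1)·v₁ + (3)·v₂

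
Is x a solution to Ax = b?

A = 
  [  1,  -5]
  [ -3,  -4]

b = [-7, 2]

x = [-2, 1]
Yes

Ax = [-7, 2] = b ✓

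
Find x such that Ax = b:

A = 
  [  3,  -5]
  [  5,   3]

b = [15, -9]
x = [0, -3]

Row reduce the augmented matrix [A|b]:
R2 → R2 - (5/3)·R1
REF = 
  [   3,   -5,   15]
  [   0, 34/3,  -34]

Back-substitution:
x₂ = (-34) / (34/3) = -3
x₁ = (15 - (-5)(-3)) / 3 = 0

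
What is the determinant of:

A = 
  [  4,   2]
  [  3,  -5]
For a 2×2 matrix, det = ad - bc = (4)(-5) - (2)(3) = -26

det(A) = -26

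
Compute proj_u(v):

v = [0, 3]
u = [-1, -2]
proj_u(v) = [6/5, 12/5]

v·u = (0)(-1) + (3)(-2) = -6
u·u = (-1)² + (-2)² = 5
proj_u(v) = (v·u / u·u) × u = (-6/5) × u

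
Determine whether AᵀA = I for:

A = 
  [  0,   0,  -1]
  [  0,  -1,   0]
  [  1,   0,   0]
Yes

AᵀA = 
  [  1,   0,   0]
  [  0,   1,   0]
  [  0,   0,   1]
= I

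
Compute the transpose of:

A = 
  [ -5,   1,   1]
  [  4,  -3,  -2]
Aᵀ = 
  [ -5,   4]
  [  1,  -3]
  [  1,  -2]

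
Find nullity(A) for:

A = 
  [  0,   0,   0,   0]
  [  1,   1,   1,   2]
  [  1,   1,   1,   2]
nullity(A) = 3

Row reduce:
Swap R1 ↔ R2
R3 → R3 - (1)·R1
REF = 
  [  1,   1,   1,   2]
  [  0,   0,   0,   0]
  [  0,   0,   0,   0]
Pivot columns: 1 → 1 pivot.
rank(A) = 1, so nullity(A) = 4 - 1 = 3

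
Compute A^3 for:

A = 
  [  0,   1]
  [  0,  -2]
A^3 = 
  [  0,   4]
  [  0,  -8]

A² = A·A:
A²[1,1] = (0)(0) + (1)(0) = 0
A²[1,2] = (0)(1) + (1)(-2) = -2
A²[2,1] = (0)(0) + (-2)(0) = 0
A²[2,2] = (0)(1) + (-2)(-2) = 4
A² = 
  [  0,  -2]
  [  0,   4]

A^3 = A^2·A:
A^3[1,1] = (0)(0) + (-2)(0) = 0
A^3[1,2] = (0)(1) + (-2)(-2) = 4
A^3[2,1] = (0)(0) + (4)(0) = 0
A^3[2,2] = (0)(1) + (4)(-2) = -8
A^3 = 
  [  0,   4]
  [  0,  -8]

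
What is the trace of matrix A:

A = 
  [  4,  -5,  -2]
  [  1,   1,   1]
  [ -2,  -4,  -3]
2

tr(A) = 4 + 1 + -3 = 2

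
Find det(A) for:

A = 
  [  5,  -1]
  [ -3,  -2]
-13

For a 2×2 matrix, det = ad - bc = (5)(-2) - (-1)(-3) = -13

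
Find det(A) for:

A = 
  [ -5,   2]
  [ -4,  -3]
For a 2×2 matrix, det = ad - bc = (-5)(-3) - (2)(-4) = 23

det(A) = 23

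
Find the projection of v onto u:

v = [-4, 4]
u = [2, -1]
proj_u(v) = [-24/5, 12/5]

v·u = (-4)(2) + (4)(-1) = -12
u·u = (2)² + (-1)² = 5
proj_u(v) = (v·u / u·u) × u = (-12/5) × u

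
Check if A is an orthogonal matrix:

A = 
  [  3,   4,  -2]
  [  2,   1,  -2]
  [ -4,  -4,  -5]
No

AᵀA = 
  [ 29,  30,  10]
  [ 30,  33,  10]
  [ 10,  10,  33]
≠ I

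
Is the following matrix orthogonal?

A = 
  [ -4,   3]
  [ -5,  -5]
No

AᵀA = 
  [ 41,  13]
  [ 13,  34]
≠ I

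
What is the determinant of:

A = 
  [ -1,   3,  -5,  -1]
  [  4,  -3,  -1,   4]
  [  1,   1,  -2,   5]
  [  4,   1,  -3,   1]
327

Cofactor expansion along row 1: det(A) = a₁₁M₁₁ - a₁₂M₁₂ + a₁₃M₁₃ - a₁₄M₁₄

M₁₁ = det[[-3, -1, 4]; [1, -2, 5]; [1, -3, 1]]
  = (-3)·((-2)(1) - (5)(-3)) - (-1)·((1)(1) - (5)(1)) + (4)·((1)(-3) - (-2)(1))
  = (-3)(13) - (-1)(-4) + (4)(-1)
  = -47
M₁₂ = det[[4, -1, 4]; [1, -2, 5]; [4, -3, 1]]
  = (4)·((-2)(1) - (5)(-3)) - (-1)·((1)(1) - (5)(4)) + (4)·((1)(-3) - (-2)(4))
  = (4)(13) - (-1)(-19) + (4)(5)
  = 53
M₁₃ = det[[4, -3, 4]; [1, 1, 5]; [4, 1, 1]]
  = (4)·((1)(1) - (5)(1)) - (-3)·((1)(1) - (5)(4)) + (4)·((1)(1) - (1)(4))
  = (4)(-4) - (-3)(-19) + (4)(-3)
  = -85
M₁₄ = det[[4, -3, -1]; [1, 1, -2]; [4, 1, -3]]
  = (4)·((1)(-3) - (-2)(1)) - (-3)·((1)(-3) - (-2)(4)) + (-1)·((1)(1) - (1)(4))
  = (4)(-1) - (-3)(5) + (-1)(-3)
  = 14

det(A) = (-1)(-47) - (3)(53) + (-5)(-85) - (-1)(14) = 327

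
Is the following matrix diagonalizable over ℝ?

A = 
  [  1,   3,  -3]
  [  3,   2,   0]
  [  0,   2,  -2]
Yes

Characteristic polynomial: det(λI - A) = λ³ - λ² - 13λ + 4
Testing integer divisors of the constant term: p(4) = 0, so (λ - 4) is a factor:
p(λ) = (λ - 4)(λ² + 3λ - 1)
λ² + 3λ - 1 = 0  ⇒  λ = (-3 ± √((3)² - 4·(-1)))/2 = (-3 ± √(13))/2
  = (-3 + √13)/2,  (-3 - √13)/2
Eigenvalues: 4, (-3 + √13)/2, (-3 - √13)/2  (≈ 4, 0.3028, -3.303)
The two irrational eigenvalues are distinct (simple), so each has alg. mult. = geom. mult. = 1.
λ=4: alg. mult. = 1, geom. mult. = 3 - rank(A - (4)I) = 3 - 2 = 1
Sum of geometric multiplicities equals n, so A has n independent eigenvectors.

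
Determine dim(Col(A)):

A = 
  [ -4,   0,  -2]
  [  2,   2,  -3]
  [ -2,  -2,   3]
dim(Col(A)) = 2

Row reduce:
R2 → R2 + (1/2)·R1
R3 → R3 - (1/2)·R1
R3 → R3 + (1)·R2
REF = 
  [ -4,   0,  -2]
  [  0,   2,  -4]
  [  0,   0,   0]
Pivot columns: 1, 2 → 2 pivots.
dim(Col(A)) = number of pivot columns = 2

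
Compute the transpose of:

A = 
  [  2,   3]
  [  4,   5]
Aᵀ = 
  [  2,   4]
  [  3,   5]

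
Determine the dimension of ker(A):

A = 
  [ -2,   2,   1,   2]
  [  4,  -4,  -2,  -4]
nullity(A) = 3

Row reduce:
R2 → R2 + (2)·R1
REF = 
  [ -2,   2,   1,   2]
  [  0,   0,   0,   0]
Pivot columns: 1 → 1 pivot.
rank(A) = 1, so nullity(A) = 4 - 1 = 3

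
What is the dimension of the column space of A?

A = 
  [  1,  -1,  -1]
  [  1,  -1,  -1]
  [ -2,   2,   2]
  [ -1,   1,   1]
Row reduce:
R2 → R2 - (1)·R1
R3 → R3 + (2)·R1
R4 → R4 + (1)·R1
REF = 
  [  1,  -1,  -1]
  [  0,   0,   0]
  [  0,   0,   0]
  [  0,   0,   0]
Pivot columns: 1 → 1 pivot.
dim(Col(A)) = number of pivot columns = 1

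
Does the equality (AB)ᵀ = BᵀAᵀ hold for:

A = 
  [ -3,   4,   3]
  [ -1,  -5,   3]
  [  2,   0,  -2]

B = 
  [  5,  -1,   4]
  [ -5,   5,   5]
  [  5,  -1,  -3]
Yes

(AB)ᵀ = 
  [-20,  35,   0]
  [ 20, -27,   0]
  [ -1, -38,  14]

BᵀAᵀ = 
  [-20,  35,   0]
  [ 20, -27,   0]
  [ -1, -38,  14]

Both sides are equal — this is the standard identity (AB)ᵀ = BᵀAᵀ, which holds for all A, B.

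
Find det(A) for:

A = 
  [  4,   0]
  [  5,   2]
For a 2×2 matrix, det = ad - bc = (4)(2) - (0)(5) = 8

det(A) = 8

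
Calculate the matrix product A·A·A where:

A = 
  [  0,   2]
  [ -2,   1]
A² = A·A:
A²[1,1] = (0)(0) + (2)(-2) = -4
A²[1,2] = (0)(2) + (2)(1) = 2
A²[2,1] = (-2)(0) + (1)(-2) = -2
A²[2,2] = (-2)(2) + (1)(1) = -3
A² = 
  [ -4,   2]
  [ -2,  -3]

A^3 = A^2·A:
A^3[1,1] = (-4)(0) + (2)(-2) = -4
A^3[1,2] = (-4)(2) + (2)(1) = -6
A^3[2,1] = (-2)(0) + (-3)(-2) = 6
A^3[2,2] = (-2)(2) + (-3)(1) = -7
A^3 = 
  [ -4,  -6]
  [  6,  -7]

Therefore
A^3 = 
  [ -4,  -6]
  [  6,  -7]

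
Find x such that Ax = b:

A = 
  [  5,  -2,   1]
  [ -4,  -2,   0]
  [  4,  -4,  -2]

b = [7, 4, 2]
x = [0, -2, 3]

Row reduce the augmented matrix [A|b]:
R2 → R2 + (4/5)·R1
R3 → R3 - (4/5)·R1
R3 → R3 - (2/3)·R2
REF = 
  [    5,    -2,     1,     7]
  [    0, -18/5,   4/5,  48/5]
  [    0,     0, -10/3,   -10]

Back-substitution:
x₃ = (-10) / (-10/3) = 3
x₂ = (48/5 - (4/5)(3)) / (-18/5) = -2
x₁ = (7 - (-2)(-2) - (1)(3)) / 5 = 0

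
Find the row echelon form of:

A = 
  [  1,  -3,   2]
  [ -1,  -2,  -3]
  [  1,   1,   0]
Row operations:
R2 → R2 + (1)·R1
R3 → R3 - (1)·R1
R3 → R3 + (4/5)·R2

Resulting echelon form:
REF = 
  [    1,    -3,     2]
  [    0,    -5,    -1]
  [    0,     0, -14/5]

Rank = 3 (number of non-zero pivot rows).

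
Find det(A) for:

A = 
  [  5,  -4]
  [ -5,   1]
-15

For a 2×2 matrix, det = ad - bc = (5)(1) - (-4)(-5) = -15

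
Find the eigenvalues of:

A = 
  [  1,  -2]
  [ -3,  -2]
λ = (-1 + √33)/2, (-1 - √33)/2  (≈ 2.372, -3.372)

tr(A) = -1, det(A) = -8
Characteristic polynomial: λ² - tr(A)λ + det(A) = λ² + λ - 8
λ² + λ - 8 = 0  ⇒  λ = (-1 ± √((1)² - 4·(-8)))/2 = (-1 ± √(33))/2
  = (-1 + √33)/2,  (-1 - √33)/2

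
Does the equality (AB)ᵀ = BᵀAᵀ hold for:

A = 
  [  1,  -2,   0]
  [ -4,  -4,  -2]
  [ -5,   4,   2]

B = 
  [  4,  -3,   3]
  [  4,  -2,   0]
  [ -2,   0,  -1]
Yes

(AB)ᵀ = 
  [ -4, -28,  -8]
  [  1,  20,   7]
  [  3, -10, -17]

BᵀAᵀ = 
  [ -4, -28,  -8]
  [  1,  20,   7]
  [  3, -10, -17]

Both sides are equal — this is the standard identity (AB)ᵀ = BᵀAᵀ, which holds for all A, B.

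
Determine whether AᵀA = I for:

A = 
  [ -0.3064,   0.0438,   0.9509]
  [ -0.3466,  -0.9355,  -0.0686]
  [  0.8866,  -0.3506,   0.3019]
Yes

AᵀA = 
  [  1.0001,   0,   0.0001]
  [  0,   1,   0]
  [  0.0001,   0,   1.0001]
≈ I (equal to I up to the 4-dp rounding of the entries)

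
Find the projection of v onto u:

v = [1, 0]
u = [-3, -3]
proj_u(v) = [1/2, 1/2]

v·u = (1)(-3) + (0)(-3) = -3
u·u = (-3)² + (-3)² = 18
proj_u(v) = (v·u / u·u) × u = (-3/18) × u = (-1/6) × u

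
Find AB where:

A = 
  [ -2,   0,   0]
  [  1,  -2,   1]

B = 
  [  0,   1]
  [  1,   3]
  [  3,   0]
A is 2×3 and B is 3×2, so AB is 2×2. Each entry is (row of A)·(column of B):
AB[1,1] = (-2)(0) + (0)(1) + (0)(3) = 0
AB[1,2] = (-2)(1) + (0)(3) + (0)(0) = -2
AB[2,1] = (1)(0) + (-2)(1) + (1)(3) = 1
AB[2,2] = (1)(1) + (-2)(3) + (1)(0) = -5

AB = 
  [  0,  -2]
  [  1,  -5]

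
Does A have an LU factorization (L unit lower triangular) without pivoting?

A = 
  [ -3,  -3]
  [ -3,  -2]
Yes.
A[1,1] = -3 ≠ 0, so Gaussian elimination proceeds without a row swap: multiplier ℓ₂₁ = (-3)/(-3) = 1, and U[2,2] = -2 - (1)(-3) = 1.
L = 
  [  1,   0]
  [  1,   1]
U = 
  [ -3,  -3]
  [  0,   1]
Check row 2 of LU: [(1)(-3), (1)(-3) + 1] = [-3, -2] = row 2 of A ✓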